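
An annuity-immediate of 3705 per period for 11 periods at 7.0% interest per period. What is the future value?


FV = PMT * ((1+i)^n - 1) / i
= 3705 * ((1.07)^11 - 1) / 0.07
= 3705 * (2.104852 - 1) / 0.07
= 58478.2355


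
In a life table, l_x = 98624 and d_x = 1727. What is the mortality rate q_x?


q_x = d_x / l_x
= 1727 / 98624
= 0.0175


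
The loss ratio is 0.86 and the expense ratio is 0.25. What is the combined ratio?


Combined ratio = loss ratio + expense ratio
= 0.86 + 0.25
= 1.11


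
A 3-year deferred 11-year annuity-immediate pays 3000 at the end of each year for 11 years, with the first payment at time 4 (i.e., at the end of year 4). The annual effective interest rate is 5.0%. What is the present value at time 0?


PV at time 3 of the 11-year annuity-immediate:
a_n = 3000 * (1-(1+0.05)^(-11))/0.05 = 24919.2427
Discount back 3 years to time 0:
PV = 24919.2427 * (1+0.05)^(-3)
= 24919.2427 * 0.863838
= 21526.1787


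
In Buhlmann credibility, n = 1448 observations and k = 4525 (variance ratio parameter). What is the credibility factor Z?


Z = n / (n + k)
= 1448 / (1448 + 4525)
= 1448 / 5973
= 0.2424


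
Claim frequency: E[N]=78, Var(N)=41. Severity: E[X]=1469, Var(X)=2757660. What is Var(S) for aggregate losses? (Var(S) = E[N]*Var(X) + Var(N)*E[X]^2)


Var(S) = E[N]*Var(X) + Var(N)*E[X]^2
= 78*2757660 + 41*1469^2
= 215097480 + 88476401
= 3.0357e+08


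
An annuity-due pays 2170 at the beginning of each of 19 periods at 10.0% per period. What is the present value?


PV_due = PMT * (1-(1+i)^(-n))/i * (1+i)
PV_immediate = 18151.8766
PV_due = 18151.8766 * 1.1
= 19967.0643


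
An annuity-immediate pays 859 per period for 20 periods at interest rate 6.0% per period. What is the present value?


PV = PMT * (1 - (1+i)^(-n)) / i
= 859 * (1 - (1+0.06)^(-20)) / 0.06
= 859 * (1 - 0.311805) / 0.06
= 859 * 11.469921
= 9852.6623


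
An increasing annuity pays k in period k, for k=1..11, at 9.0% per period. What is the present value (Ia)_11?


(Ia)_n = sum_{k=1}^{n} k * v^k, v = 1/(1+i)
v = 0.917431
Sum computed term by term:
(Ia)_11 = 35.0533


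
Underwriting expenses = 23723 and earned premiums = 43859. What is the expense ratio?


Expense ratio = expenses / premiums
= 23723 / 43859
= 0.5409


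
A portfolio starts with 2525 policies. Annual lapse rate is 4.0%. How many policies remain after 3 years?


remaining = initial * (1 - lapse)^years
= 2525 * (1 - 0.04)^3
= 2525 * 0.884736
= 2233.9584


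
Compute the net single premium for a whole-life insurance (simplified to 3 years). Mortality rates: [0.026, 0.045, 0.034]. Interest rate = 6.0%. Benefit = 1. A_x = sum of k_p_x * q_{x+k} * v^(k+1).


v = 0.943396
Year 0: k_p_x=1.0, q=0.026, term=0.024528
Year 1: k_p_x=0.974, q=0.045, term=0.039009
Year 2: k_p_x=0.93017, q=0.034, term=0.026554
A_x = 0.0901


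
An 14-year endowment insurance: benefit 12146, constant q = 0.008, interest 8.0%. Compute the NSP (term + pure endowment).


Term component = 768.2343
Pure endowment = 14_p_x * v^14 * benefit = 0.893642 * 0.340461 * 12146 = 3695.4226
NSP = 4463.6569


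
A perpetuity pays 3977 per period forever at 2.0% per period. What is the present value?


PV = PMT / i
= 3977 / 0.02
= 198850.0


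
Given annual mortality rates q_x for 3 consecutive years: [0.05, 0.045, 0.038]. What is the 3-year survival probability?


p_k = 1 - q_k for each year
Survival = product of (1 - q_k)
= 0.95 * 0.955 * 0.962
= 0.8728


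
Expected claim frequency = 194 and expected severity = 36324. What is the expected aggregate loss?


E[S] = E[N] * E[X]
= 194 * 36324
= 7.0469e+06


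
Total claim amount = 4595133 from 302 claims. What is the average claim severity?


severity = total / number
= 4595133 / 302
= 15215.6722


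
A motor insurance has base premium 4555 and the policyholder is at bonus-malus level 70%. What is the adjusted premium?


adjusted = base * BM_level / 100
= 4555 * 70 / 100
= 4555 * 0.7
= 3188.5


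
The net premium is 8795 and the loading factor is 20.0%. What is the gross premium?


Gross = net * (1 + loading)
= 8795 * (1 + 0.2)
= 8795 * 1.2
= 10554.0


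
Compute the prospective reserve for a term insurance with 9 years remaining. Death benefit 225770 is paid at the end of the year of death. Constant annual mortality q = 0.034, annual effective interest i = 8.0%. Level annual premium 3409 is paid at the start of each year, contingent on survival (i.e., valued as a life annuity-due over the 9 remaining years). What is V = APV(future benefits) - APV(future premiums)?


v = 1/(1+i) = 0.925926
APV(future benefits) per unit = sum_{k=0}^{8} k_p_x * q * v^(k+1) = 0.188962
APV(future benefits) = 225770 * 0.188962 = 42661.9874
Life annuity-due factor ä_{x:9} = sum_{k=0}^{8} k_p_x * v^k = 6.002328
APV(future premiums) = 3409 * 6.002328 = 20461.9345
V = 42661.9874 - 20461.9345
= 22200.0529


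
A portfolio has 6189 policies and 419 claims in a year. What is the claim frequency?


frequency = claims / policies
= 419 / 6189
= 0.0677


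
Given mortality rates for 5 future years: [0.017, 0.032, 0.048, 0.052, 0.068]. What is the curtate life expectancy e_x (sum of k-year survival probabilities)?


e_x = sum_{k=1}^{n} k_p_x
k_p_x values:
  1_p_x = 0.983
  2_p_x = 0.951544
  3_p_x = 0.90587
  4_p_x = 0.858765
  5_p_x = 0.800369
e_x = 4.4995


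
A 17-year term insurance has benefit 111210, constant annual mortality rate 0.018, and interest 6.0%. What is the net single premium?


NSP = benefit * sum_{k=0}^{n-1} k_p_x * q * v^(k+1)
With constant q=0.018, v=0.943396
Sum = 0.167837
NSP = 111210 * 0.167837
= 18665.147


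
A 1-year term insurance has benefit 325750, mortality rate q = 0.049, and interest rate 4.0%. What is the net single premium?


NSP = benefit * q * v
v = 1/(1+i) = 0.961538
NSP = 325750 * 0.049 * 0.961538
= 15347.8365


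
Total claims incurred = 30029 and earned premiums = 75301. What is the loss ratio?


Loss ratio = claims / premiums
= 30029 / 75301
= 0.3988


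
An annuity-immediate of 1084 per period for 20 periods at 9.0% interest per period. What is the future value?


FV = PMT * ((1+i)^n - 1) / i
= 1084 * ((1.09)^20 - 1) / 0.09
= 1084 * (5.604411 - 1) / 0.09
= 55457.5697


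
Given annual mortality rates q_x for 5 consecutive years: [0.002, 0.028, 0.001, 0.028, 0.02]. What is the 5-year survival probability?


p_k = 1 - q_k for each year
Survival = product of (1 - q_k)
= 0.998 * 0.972 * 0.999 * 0.972 * 0.98
= 0.9231


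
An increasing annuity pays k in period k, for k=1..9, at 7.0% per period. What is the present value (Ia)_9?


(Ia)_n = sum_{k=1}^{n} k * v^k, v = 1/(1+i)
v = 0.934579
Sum computed term by term:
(Ia)_9 = 29.6556


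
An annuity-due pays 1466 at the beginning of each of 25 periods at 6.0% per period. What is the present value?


PV_due = PMT * (1-(1+i)^(-n))/i * (1+i)
PV_immediate = 18740.4001
PV_due = 18740.4001 * 1.06
= 19864.8241


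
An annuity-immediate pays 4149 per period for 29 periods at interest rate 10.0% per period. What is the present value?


PV = PMT * (1 - (1+i)^(-n)) / i
= 4149 * (1 - (1+0.1)^(-29)) / 0.1
= 4149 * (1 - 0.063039) / 0.1
= 4149 * 9.369606
= 38874.4949


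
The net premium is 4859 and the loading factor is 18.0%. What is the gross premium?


Gross = net * (1 + loading)
= 4859 * (1 + 0.18)
= 4859 * 1.18
= 5733.62


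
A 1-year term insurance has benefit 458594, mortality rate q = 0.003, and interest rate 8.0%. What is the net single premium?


NSP = benefit * q * v
v = 1/(1+i) = 0.925926
NSP = 458594 * 0.003 * 0.925926
= 1273.8722


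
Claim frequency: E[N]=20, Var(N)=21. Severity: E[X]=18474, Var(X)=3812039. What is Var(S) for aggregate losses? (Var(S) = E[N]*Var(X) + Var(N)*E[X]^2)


Var(S) = E[N]*Var(X) + Var(N)*E[X]^2
= 20*3812039 + 21*18474^2
= 76240780 + 7167062196
= 7.2433e+09


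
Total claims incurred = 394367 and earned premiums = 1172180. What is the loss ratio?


Loss ratio = claims / premiums
= 394367 / 1172180
= 0.3364


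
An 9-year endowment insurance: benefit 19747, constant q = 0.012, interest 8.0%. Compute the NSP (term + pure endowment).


Term component = 1419.8676
Pure endowment = 9_p_x * v^9 * benefit = 0.897041 * 0.500249 * 19747 = 8861.3487
NSP = 10281.2163


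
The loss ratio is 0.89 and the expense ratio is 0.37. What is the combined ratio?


Combined ratio = loss ratio + expense ratio
= 0.89 + 0.37
= 1.26


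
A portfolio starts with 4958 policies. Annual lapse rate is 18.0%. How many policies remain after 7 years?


remaining = initial * (1 - lapse)^years
= 4958 * (1 - 0.18)^7
= 4958 * 0.249285
= 1235.9574


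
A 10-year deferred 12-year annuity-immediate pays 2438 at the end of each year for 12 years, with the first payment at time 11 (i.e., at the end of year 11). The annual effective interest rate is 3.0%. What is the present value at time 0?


PV at time 10 of the 12-year annuity-immediate:
a_n = 2438 * (1-(1+0.03)^(-12))/0.03 = 24267.8617
Discount back 10 years to time 0:
PV = 24267.8617 * (1+0.03)^(-10)
= 24267.8617 * 0.744094
= 18057.5682


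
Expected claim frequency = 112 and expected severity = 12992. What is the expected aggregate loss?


E[S] = E[N] * E[X]
= 112 * 12992
= 1.4551e+06


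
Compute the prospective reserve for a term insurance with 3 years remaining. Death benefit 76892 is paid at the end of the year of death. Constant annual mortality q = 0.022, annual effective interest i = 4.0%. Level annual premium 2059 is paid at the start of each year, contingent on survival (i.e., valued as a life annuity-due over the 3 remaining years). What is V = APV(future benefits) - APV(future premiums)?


v = 1/(1+i) = 0.961538
APV(future benefits) per unit = sum_{k=0}^{2} k_p_x * q * v^(k+1) = 0.059753
APV(future benefits) = 76892 * 0.059753 = 4594.5611
Life annuity-due factor ä_{x:3} = sum_{k=0}^{2} k_p_x * v^k = 2.824708
APV(future premiums) = 2059 * 2.824708 = 5816.0734
V = 4594.5611 - 5816.0734
= -1221.5123


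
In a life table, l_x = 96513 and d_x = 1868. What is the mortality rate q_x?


q_x = d_x / l_x
= 1868 / 96513
= 0.0194


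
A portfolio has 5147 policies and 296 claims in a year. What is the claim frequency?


frequency = claims / policies
= 296 / 5147
= 0.0575


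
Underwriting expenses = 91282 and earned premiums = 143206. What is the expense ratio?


Expense ratio = expenses / premiums
= 91282 / 143206
= 0.6374


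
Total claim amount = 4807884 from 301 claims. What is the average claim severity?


severity = total / number
= 4807884 / 301
= 15973.0365


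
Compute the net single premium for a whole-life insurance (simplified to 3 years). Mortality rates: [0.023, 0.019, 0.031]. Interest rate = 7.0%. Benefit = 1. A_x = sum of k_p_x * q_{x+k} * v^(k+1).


v = 0.934579
Year 0: k_p_x=1.0, q=0.023, term=0.021495
Year 1: k_p_x=0.977, q=0.019, term=0.016214
Year 2: k_p_x=0.958437, q=0.031, term=0.024253
A_x = 0.062


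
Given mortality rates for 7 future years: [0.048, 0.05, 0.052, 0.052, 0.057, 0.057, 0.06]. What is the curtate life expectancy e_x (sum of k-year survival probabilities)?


e_x = sum_{k=1}^{n} k_p_x
k_p_x values:
  1_p_x = 0.952
  2_p_x = 0.9044
  3_p_x = 0.857371
  4_p_x = 0.812788
  5_p_x = 0.766459
  6_p_x = 0.722771
  7_p_x = 0.679405
e_x = 5.6952


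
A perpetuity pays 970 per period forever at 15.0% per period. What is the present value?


PV = PMT / i
= 970 / 0.15
= 6466.6667


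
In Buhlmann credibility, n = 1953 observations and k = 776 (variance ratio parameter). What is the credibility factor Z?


Z = n / (n + k)
= 1953 / (1953 + 776)
= 1953 / 2729
= 0.7156


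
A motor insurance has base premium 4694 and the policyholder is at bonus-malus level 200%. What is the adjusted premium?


adjusted = base * BM_level / 100
= 4694 * 200 / 100
= 4694 * 2.0
= 9388.0


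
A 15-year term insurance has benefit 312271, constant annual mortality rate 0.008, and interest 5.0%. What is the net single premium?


NSP = benefit * sum_{k=0}^{n-1} k_p_x * q * v^(k+1)
With constant q=0.008, v=0.952381
Sum = 0.079115
NSP = 312271 * 0.079115
= 24705.2419


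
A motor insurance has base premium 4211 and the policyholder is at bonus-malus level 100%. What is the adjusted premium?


adjusted = base * BM_level / 100
= 4211 * 100 / 100
= 4211 * 1.0
= 4211.0


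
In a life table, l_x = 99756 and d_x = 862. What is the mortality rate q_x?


q_x = d_x / l_x
= 862 / 99756
= 0.0086


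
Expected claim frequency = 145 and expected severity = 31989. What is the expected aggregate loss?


E[S] = E[N] * E[X]
= 145 * 31989
= 4.6384e+06


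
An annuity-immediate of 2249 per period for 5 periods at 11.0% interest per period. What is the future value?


FV = PMT * ((1+i)^n - 1) / i
= 2249 * ((1.11)^5 - 1) / 0.11
= 2249 * (1.685058 - 1) / 0.11
= 14006.3254


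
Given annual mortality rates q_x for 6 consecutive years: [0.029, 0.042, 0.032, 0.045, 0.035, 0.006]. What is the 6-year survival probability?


p_k = 1 - q_k for each year
Survival = product of (1 - q_k)
= 0.971 * 0.958 * 0.968 * 0.955 * 0.965 * 0.994
= 0.8249


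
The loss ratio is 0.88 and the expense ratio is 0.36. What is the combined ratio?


Combined ratio = loss ratio + expense ratio
= 0.88 + 0.36
= 1.24


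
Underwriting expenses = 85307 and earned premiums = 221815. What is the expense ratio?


Expense ratio = expenses / premiums
= 85307 / 221815
= 0.3846


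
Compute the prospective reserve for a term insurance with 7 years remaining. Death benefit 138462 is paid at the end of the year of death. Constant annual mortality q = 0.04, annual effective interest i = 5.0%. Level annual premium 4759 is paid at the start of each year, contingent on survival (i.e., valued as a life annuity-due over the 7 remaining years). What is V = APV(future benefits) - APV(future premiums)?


v = 1/(1+i) = 0.952381
APV(future benefits) per unit = sum_{k=0}^{6} k_p_x * q * v^(k+1) = 0.207093
APV(future benefits) = 138462 * 0.207093 = 28674.576
Life annuity-due factor ä_{x:7} = sum_{k=0}^{6} k_p_x * v^k = 5.436204
APV(future premiums) = 4759 * 5.436204 = 25870.8928
V = 28674.576 - 25870.8928
= 2803.6832


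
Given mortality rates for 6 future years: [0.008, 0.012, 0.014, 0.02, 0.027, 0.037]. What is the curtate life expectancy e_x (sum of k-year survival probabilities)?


e_x = sum_{k=1}^{n} k_p_x
k_p_x values:
  1_p_x = 0.992
  2_p_x = 0.980096
  3_p_x = 0.966375
  4_p_x = 0.947047
  5_p_x = 0.921477
  6_p_x = 0.887382
e_x = 5.6944


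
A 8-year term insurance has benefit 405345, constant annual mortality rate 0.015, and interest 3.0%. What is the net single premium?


NSP = benefit * sum_{k=0}^{n-1} k_p_x * q * v^(k+1)
With constant q=0.015, v=0.970874
Sum = 0.100164
NSP = 405345 * 0.100164
= 40601.1157


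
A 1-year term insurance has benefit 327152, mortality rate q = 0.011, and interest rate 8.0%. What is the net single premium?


NSP = benefit * q * v
v = 1/(1+i) = 0.925926
NSP = 327152 * 0.011 * 0.925926
= 3332.1037


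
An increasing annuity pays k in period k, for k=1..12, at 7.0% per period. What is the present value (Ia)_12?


(Ia)_n = sum_{k=1}^{n} k * v^k, v = 1/(1+i)
v = 0.934579
Sum computed term by term:
(Ia)_12 = 45.2933


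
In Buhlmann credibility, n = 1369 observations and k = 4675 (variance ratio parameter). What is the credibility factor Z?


Z = n / (n + k)
= 1369 / (1369 + 4675)
= 1369 / 6044
= 0.2265


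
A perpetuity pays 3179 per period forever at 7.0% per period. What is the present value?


PV = PMT / i
= 3179 / 0.07
= 45414.2857


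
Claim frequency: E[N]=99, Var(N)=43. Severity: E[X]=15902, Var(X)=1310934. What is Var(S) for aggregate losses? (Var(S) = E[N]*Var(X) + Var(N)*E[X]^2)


Var(S) = E[N]*Var(X) + Var(N)*E[X]^2
= 99*1310934 + 43*15902^2
= 129782466 + 10873564972
= 1.1003e+10


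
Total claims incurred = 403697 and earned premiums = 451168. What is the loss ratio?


Loss ratio = claims / premiums
= 403697 / 451168
= 0.8948


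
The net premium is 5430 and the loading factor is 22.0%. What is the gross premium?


Gross = net * (1 + loading)
= 5430 * (1 + 0.22)
= 5430 * 1.22
= 6624.6


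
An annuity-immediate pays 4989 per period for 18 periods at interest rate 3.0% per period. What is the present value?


PV = PMT * (1 - (1+i)^(-n)) / i
= 4989 * (1 - (1+0.03)^(-18)) / 0.03
= 4989 * (1 - 0.587395) / 0.03
= 4989 * 13.753513
= 68616.2768


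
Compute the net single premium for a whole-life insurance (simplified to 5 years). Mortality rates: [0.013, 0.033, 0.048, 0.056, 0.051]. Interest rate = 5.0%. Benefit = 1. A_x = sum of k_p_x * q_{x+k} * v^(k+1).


v = 0.952381
Year 0: k_p_x=1.0, q=0.013, term=0.012381
Year 1: k_p_x=0.987, q=0.033, term=0.029543
Year 2: k_p_x=0.954429, q=0.048, term=0.039575
Year 3: k_p_x=0.908616, q=0.056, term=0.041861
Year 4: k_p_x=0.857734, q=0.051, term=0.034275
A_x = 0.1576


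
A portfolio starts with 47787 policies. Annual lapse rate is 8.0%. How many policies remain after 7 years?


remaining = initial * (1 - lapse)^years
= 47787 * (1 - 0.08)^7
= 47787 * 0.557847
= 26657.8155


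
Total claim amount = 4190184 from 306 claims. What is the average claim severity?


severity = total / number
= 4190184 / 306
= 13693.4118


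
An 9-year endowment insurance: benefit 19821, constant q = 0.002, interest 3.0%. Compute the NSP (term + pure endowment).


Term component = 306.3198
Pure endowment = 9_p_x * v^9 * benefit = 0.982143 * 0.766417 * 19821 = 14919.8828
NSP = 15226.2026


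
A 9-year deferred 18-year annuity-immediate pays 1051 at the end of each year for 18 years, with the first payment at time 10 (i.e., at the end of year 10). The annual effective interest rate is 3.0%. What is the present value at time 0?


PV at time 9 of the 18-year annuity-immediate:
a_n = 1051 * (1-(1+0.03)^(-18))/0.03 = 14454.9422
Discount back 9 years to time 0:
PV = 14454.9422 * (1+0.03)^(-9)
= 14454.9422 * 0.766417
= 11078.5096


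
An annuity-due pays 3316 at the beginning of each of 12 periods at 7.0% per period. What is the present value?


PV_due = PMT * (1-(1+i)^(-n))/i * (1+i)
PV_immediate = 26337.9478
PV_due = 26337.9478 * 1.07
= 28181.6041


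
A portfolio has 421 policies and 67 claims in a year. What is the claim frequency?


frequency = claims / policies
= 67 / 421
= 0.1591


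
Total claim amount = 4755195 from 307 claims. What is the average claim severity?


severity = total / number
= 4755195 / 307
= 15489.2345


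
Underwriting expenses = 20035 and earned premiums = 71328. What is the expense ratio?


Expense ratio = expenses / premiums
= 20035 / 71328
= 0.2809


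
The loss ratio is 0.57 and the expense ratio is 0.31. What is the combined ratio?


Combined ratio = loss ratio + expense ratio
= 0.57 + 0.31
= 0.88


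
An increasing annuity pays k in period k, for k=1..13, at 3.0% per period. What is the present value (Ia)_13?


(Ia)_n = sum_{k=1}^{n} k * v^k, v = 1/(1+i)
v = 0.970874
Sum computed term by term:
(Ia)_13 = 70.0546


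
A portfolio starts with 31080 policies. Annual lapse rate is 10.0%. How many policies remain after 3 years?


remaining = initial * (1 - lapse)^years
= 31080 * (1 - 0.1)^3
= 31080 * 0.729
= 22657.32


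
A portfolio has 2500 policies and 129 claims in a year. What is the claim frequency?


frequency = claims / policies
= 129 / 2500
= 0.0516


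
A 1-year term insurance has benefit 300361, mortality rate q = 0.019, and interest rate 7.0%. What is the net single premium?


NSP = benefit * q * v
v = 1/(1+i) = 0.934579
NSP = 300361 * 0.019 * 0.934579
= 5333.5131


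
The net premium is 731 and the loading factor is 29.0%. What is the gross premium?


Gross = net * (1 + loading)
= 731 * (1 + 0.29)
= 731 * 1.29
= 942.99


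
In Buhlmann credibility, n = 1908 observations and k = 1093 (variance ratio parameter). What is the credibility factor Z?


Z = n / (n + k)
= 1908 / (1908 + 1093)
= 1908 / 3001
= 0.6358


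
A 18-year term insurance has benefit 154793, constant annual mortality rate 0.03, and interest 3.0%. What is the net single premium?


NSP = benefit * sum_{k=0}^{n-1} k_p_x * q * v^(k+1)
With constant q=0.03, v=0.970874
Sum = 0.330257
NSP = 154793 * 0.330257
= 51121.514


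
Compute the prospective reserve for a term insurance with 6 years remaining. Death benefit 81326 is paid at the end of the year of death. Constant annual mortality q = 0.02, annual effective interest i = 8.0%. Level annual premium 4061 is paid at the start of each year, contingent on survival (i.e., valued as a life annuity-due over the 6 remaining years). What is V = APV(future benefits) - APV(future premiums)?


v = 1/(1+i) = 0.925926
APV(future benefits) per unit = sum_{k=0}^{5} k_p_x * q * v^(k+1) = 0.088354
APV(future benefits) = 81326 * 0.088354 = 7185.4617
Life annuity-due factor ä_{x:6} = sum_{k=0}^{5} k_p_x * v^k = 4.771106
APV(future premiums) = 4061 * 4.771106 = 19375.4599
V = 7185.4617 - 19375.4599
= -12189.9981


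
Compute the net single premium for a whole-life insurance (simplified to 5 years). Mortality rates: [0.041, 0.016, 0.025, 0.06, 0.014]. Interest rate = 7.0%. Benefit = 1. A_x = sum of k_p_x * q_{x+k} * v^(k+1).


v = 0.934579
Year 0: k_p_x=1.0, q=0.041, term=0.038318
Year 1: k_p_x=0.959, q=0.016, term=0.013402
Year 2: k_p_x=0.943656, q=0.025, term=0.019258
Year 3: k_p_x=0.920065, q=0.06, term=0.042115
Year 4: k_p_x=0.864861, q=0.014, term=0.008633
A_x = 0.1217


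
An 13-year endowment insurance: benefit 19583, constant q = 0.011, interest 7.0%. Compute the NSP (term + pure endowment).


Term component = 1703.6582
Pure endowment = 13_p_x * v^13 * benefit = 0.866068 * 0.414964 * 19583 = 7037.8808
NSP = 8741.5389


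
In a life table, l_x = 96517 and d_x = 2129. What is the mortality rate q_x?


q_x = d_x / l_x
= 2129 / 96517
= 0.0221


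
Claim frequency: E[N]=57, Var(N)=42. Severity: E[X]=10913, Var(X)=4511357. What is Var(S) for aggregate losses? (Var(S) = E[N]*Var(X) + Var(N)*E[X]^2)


Var(S) = E[N]*Var(X) + Var(N)*E[X]^2
= 57*4511357 + 42*10913^2
= 257147349 + 5001929898
= 5.2591e+09


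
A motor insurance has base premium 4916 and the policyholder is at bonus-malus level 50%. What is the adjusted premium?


adjusted = base * BM_level / 100
= 4916 * 50 / 100
= 4916 * 0.5
= 2458.0


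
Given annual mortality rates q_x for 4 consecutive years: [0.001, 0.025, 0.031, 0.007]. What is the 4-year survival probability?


p_k = 1 - q_k for each year
Survival = product of (1 - q_k)
= 0.999 * 0.975 * 0.969 * 0.993
= 0.9372


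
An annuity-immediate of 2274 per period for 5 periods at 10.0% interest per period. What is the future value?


FV = PMT * ((1+i)^n - 1) / i
= 2274 * ((1.1)^5 - 1) / 0.1
= 2274 * (1.61051 - 1) / 0.1
= 13882.9974


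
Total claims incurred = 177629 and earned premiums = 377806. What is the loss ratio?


Loss ratio = claims / premiums
= 177629 / 377806
= 0.4702


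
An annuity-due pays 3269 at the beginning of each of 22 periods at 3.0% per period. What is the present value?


PV_due = PMT * (1-(1+i)^(-n))/i * (1+i)
PV_immediate = 52097.7805
PV_due = 52097.7805 * 1.03
= 53660.7139


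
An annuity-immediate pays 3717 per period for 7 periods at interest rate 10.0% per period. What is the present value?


PV = PMT * (1 - (1+i)^(-n)) / i
= 3717 * (1 - (1+0.1)^(-7)) / 0.1
= 3717 * (1 - 0.513158) / 0.1
= 3717 * 4.868419
= 18095.9127


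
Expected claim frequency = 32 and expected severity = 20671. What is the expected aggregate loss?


E[S] = E[N] * E[X]
= 32 * 20671
= 661472


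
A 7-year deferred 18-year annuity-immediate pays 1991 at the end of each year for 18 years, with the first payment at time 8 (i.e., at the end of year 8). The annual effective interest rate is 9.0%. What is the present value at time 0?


PV at time 7 of the 18-year annuity-immediate:
a_n = 1991 * (1-(1+0.09)^(-18))/0.09 = 17432.4496
Discount back 7 years to time 0:
PV = 17432.4496 * (1+0.09)^(-7)
= 17432.4496 * 0.547034
= 9536.1469


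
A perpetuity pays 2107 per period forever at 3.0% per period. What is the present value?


PV = PMT / i
= 2107 / 0.03
= 70233.3333


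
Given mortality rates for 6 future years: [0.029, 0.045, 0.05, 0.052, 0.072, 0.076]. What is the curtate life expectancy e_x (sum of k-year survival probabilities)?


e_x = sum_{k=1}^{n} k_p_x
k_p_x values:
  1_p_x = 0.971
  2_p_x = 0.927305
  3_p_x = 0.88094
  4_p_x = 0.835131
  5_p_x = 0.775001
  6_p_x = 0.716101
e_x = 5.1055


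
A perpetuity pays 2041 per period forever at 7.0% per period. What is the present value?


PV = PMT / i
= 2041 / 0.07
= 29157.1429


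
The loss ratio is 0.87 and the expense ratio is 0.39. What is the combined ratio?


Combined ratio = loss ratio + expense ratio
= 0.87 + 0.39
= 1.26


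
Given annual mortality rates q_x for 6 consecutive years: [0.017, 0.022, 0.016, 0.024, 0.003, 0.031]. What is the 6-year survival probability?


p_k = 1 - q_k for each year
Survival = product of (1 - q_k)
= 0.983 * 0.978 * 0.984 * 0.976 * 0.997 * 0.969
= 0.892


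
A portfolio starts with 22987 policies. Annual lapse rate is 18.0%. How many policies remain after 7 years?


remaining = initial * (1 - lapse)^years
= 22987 * (1 - 0.18)^7
= 22987 * 0.249285
= 5730.3251


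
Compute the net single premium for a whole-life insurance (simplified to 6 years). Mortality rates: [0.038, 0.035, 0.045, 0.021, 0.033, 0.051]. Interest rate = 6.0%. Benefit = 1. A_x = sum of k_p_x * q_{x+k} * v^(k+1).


v = 0.943396
Year 0: k_p_x=1.0, q=0.038, term=0.035849
Year 1: k_p_x=0.962, q=0.035, term=0.029966
Year 2: k_p_x=0.92833, q=0.045, term=0.035075
Year 3: k_p_x=0.886555, q=0.021, term=0.014747
Year 4: k_p_x=0.867937, q=0.033, term=0.021403
Year 5: k_p_x=0.839296, q=0.051, term=0.030175
A_x = 0.1672


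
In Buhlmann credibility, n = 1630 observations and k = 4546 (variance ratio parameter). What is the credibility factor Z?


Z = n / (n + k)
= 1630 / (1630 + 4546)
= 1630 / 6176
= 0.2639


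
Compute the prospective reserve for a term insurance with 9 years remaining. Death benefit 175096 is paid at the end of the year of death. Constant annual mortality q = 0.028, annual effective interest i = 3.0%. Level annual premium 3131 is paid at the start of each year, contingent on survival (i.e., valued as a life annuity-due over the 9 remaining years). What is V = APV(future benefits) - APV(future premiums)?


v = 1/(1+i) = 0.970874
APV(future benefits) per unit = sum_{k=0}^{8} k_p_x * q * v^(k+1) = 0.196215
APV(future benefits) = 175096 * 0.196215 = 34356.3859
Life annuity-due factor ä_{x:9} = sum_{k=0}^{8} k_p_x * v^k = 7.217893
APV(future premiums) = 3131 * 7.217893 = 22599.223
V = 34356.3859 - 22599.223
= 11757.1629


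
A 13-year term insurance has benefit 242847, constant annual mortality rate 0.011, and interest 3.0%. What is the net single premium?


NSP = benefit * sum_{k=0}^{n-1} k_p_x * q * v^(k+1)
With constant q=0.011, v=0.970874
Sum = 0.110067
NSP = 242847 * 0.110067
= 26729.4656


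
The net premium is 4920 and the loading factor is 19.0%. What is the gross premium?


Gross = net * (1 + loading)
= 4920 * (1 + 0.19)
= 4920 * 1.19
= 5854.8


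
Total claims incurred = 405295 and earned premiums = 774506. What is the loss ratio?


Loss ratio = claims / premiums
= 405295 / 774506
= 0.5233


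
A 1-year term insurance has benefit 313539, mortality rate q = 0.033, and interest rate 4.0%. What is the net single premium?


NSP = benefit * q * v
v = 1/(1+i) = 0.961538
NSP = 313539 * 0.033 * 0.961538
= 9948.8337


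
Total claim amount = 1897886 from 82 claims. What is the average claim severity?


severity = total / number
= 1897886 / 82
= 23144.9512


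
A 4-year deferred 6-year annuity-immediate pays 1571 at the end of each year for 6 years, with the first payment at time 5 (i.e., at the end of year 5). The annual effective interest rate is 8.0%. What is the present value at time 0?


PV at time 4 of the 6-year annuity-immediate:
a_n = 1571 * (1-(1+0.08)^(-6))/0.08 = 7262.544
Discount back 4 years to time 0:
PV = 7262.544 * (1+0.08)^(-4)
= 7262.544 * 0.73503
= 5338.1866


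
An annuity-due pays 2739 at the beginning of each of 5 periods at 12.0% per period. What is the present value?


PV_due = PMT * (1-(1+i)^(-n))/i * (1+i)
PV_immediate = 9873.482
PV_due = 9873.482 * 1.12
= 11058.2999


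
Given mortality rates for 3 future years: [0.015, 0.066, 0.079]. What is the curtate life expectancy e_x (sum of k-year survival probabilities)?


e_x = sum_{k=1}^{n} k_p_x
k_p_x values:
  1_p_x = 0.985
  2_p_x = 0.91999
  3_p_x = 0.847311
e_x = 2.7523


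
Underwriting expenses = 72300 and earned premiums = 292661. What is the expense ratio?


Expense ratio = expenses / premiums
= 72300 / 292661
= 0.247


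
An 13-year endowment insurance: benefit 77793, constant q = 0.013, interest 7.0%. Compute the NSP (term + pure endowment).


Term component = 7919.2433
Pure endowment = 13_p_x * v^13 * benefit = 0.843574 * 0.414964 * 77793 = 27231.6775
NSP = 35150.9208


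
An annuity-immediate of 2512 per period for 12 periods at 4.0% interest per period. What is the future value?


FV = PMT * ((1+i)^n - 1) / i
= 2512 * ((1.04)^12 - 1) / 0.04
= 2512 * (1.601032 - 1) / 0.04
= 37744.8233


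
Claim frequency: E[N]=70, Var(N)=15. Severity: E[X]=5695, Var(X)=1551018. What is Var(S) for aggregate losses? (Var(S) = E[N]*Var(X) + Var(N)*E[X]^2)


Var(S) = E[N]*Var(X) + Var(N)*E[X]^2
= 70*1551018 + 15*5695^2
= 108571260 + 486495375
= 5.9507e+08


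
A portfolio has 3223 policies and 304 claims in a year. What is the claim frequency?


frequency = claims / policies
= 304 / 3223
= 0.0943


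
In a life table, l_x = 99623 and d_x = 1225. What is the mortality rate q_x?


q_x = d_x / l_x
= 1225 / 99623
= 0.0123


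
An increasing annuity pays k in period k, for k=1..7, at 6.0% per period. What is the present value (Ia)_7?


(Ia)_n = sum_{k=1}^{n} k * v^k, v = 1/(1+i)
v = 0.943396
Sum computed term by term:
(Ia)_7 = 21.0321


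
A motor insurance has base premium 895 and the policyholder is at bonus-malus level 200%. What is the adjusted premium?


adjusted = base * BM_level / 100
= 895 * 200 / 100
= 895 * 2.0
= 1790.0


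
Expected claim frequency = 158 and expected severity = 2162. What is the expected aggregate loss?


E[S] = E[N] * E[X]
= 158 * 2162
= 341596


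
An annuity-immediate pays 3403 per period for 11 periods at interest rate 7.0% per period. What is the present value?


PV = PMT * (1 - (1+i)^(-n)) / i
= 3403 * (1 - (1+0.07)^(-11)) / 0.07
= 3403 * (1 - 0.475093) / 0.07
= 3403 * 7.498674
= 25517.9888


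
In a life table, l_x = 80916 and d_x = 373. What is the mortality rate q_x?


q_x = d_x / l_x
= 373 / 80916
= 0.0046


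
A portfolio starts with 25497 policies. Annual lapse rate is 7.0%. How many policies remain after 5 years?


remaining = initial * (1 - lapse)^years
= 25497 * (1 - 0.07)^5
= 25497 * 0.695688
= 17737.9664


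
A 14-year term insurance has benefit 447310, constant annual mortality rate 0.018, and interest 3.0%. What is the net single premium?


NSP = benefit * sum_{k=0}^{n-1} k_p_x * q * v^(k+1)
With constant q=0.018, v=0.970874
Sum = 0.182748
NSP = 447310 * 0.182748
= 81744.9912


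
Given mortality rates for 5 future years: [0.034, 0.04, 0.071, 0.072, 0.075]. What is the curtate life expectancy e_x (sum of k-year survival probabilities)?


e_x = sum_{k=1}^{n} k_p_x
k_p_x values:
  1_p_x = 0.966
  2_p_x = 0.92736
  3_p_x = 0.861517
  4_p_x = 0.799488
  5_p_x = 0.739527
e_x = 4.2939


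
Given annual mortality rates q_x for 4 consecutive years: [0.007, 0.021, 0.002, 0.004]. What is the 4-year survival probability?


p_k = 1 - q_k for each year
Survival = product of (1 - q_k)
= 0.993 * 0.979 * 0.998 * 0.996
= 0.9663


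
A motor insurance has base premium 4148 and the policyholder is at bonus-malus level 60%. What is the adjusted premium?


adjusted = base * BM_level / 100
= 4148 * 60 / 100
= 4148 * 0.6
= 2488.8


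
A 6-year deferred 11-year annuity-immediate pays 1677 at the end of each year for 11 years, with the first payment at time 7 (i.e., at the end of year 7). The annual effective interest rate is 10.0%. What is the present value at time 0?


PV at time 6 of the 11-year annuity-immediate:
a_n = 1677 * (1-(1+0.1)^(-11))/0.1 = 10892.2173
Discount back 6 years to time 0:
PV = 10892.2173 * (1+0.1)^(-6)
= 10892.2173 * 0.564474
= 6148.3727


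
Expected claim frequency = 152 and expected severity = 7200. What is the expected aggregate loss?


E[S] = E[N] * E[X]
= 152 * 7200
= 1.0944e+06


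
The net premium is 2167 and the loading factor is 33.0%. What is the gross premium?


Gross = net * (1 + loading)
= 2167 * (1 + 0.33)
= 2167 * 1.33
= 2882.11


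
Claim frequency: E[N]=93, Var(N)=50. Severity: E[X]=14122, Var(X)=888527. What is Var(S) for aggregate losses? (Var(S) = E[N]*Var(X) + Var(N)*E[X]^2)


Var(S) = E[N]*Var(X) + Var(N)*E[X]^2
= 93*888527 + 50*14122^2
= 82633011 + 9971544200
= 1.0054e+10


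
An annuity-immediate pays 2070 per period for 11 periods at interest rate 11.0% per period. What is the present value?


PV = PMT * (1 - (1+i)^(-n)) / i
= 2070 * (1 - (1+0.11)^(-11)) / 0.11
= 2070 * (1 - 0.317283) / 0.11
= 2070 * 6.206515
= 12847.4867


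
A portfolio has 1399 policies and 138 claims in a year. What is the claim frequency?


frequency = claims / policies
= 138 / 1399
= 0.0986


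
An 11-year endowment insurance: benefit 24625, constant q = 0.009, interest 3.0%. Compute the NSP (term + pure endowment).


Term component = 1966.0149
Pure endowment = 11_p_x * v^11 * benefit = 0.905337 * 0.722421 * 24625 = 16105.6022
NSP = 18071.617


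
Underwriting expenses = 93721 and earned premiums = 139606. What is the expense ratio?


Expense ratio = expenses / premiums
= 93721 / 139606
= 0.6713


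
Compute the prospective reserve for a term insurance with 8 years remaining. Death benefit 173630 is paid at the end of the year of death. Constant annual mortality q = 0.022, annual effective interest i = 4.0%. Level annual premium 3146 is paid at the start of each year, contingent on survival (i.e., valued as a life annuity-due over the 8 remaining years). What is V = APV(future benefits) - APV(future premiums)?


v = 1/(1+i) = 0.961538
APV(future benefits) per unit = sum_{k=0}^{7} k_p_x * q * v^(k+1) = 0.137831
APV(future benefits) = 173630 * 0.137831 = 23931.6007
Life annuity-due factor ä_{x:8} = sum_{k=0}^{7} k_p_x * v^k = 6.515648
APV(future premiums) = 3146 * 6.515648 = 20498.2299
V = 23931.6007 - 20498.2299
= 3433.3708


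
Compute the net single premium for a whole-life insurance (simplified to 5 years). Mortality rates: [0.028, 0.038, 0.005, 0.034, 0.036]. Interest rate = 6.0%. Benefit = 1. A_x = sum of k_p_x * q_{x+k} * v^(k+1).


v = 0.943396
Year 0: k_p_x=1.0, q=0.028, term=0.026415
Year 1: k_p_x=0.972, q=0.038, term=0.032873
Year 2: k_p_x=0.935064, q=0.005, term=0.003925
Year 3: k_p_x=0.930389, q=0.034, term=0.025056
Year 4: k_p_x=0.898755, q=0.036, term=0.024178
A_x = 0.1124


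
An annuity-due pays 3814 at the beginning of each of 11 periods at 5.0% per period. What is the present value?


PV_due = PMT * (1-(1+i)^(-n))/i * (1+i)
PV_immediate = 31680.6638
PV_due = 31680.6638 * 1.05
= 33264.697


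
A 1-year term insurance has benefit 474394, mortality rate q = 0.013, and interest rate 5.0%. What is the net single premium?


NSP = benefit * q * v
v = 1/(1+i) = 0.952381
NSP = 474394 * 0.013 * 0.952381
= 5873.4495


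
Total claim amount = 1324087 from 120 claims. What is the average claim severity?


severity = total / number
= 1324087 / 120
= 11034.0583


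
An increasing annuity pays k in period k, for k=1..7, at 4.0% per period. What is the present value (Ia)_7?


(Ia)_n = sum_{k=1}^{n} k * v^k, v = 1/(1+i)
v = 0.961538
Sum computed term by term:
(Ia)_7 = 23.0678


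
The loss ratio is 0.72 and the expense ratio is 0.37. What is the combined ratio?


Combined ratio = loss ratio + expense ratio
= 0.72 + 0.37
= 1.09


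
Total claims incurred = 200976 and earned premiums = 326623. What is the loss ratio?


Loss ratio = claims / premiums
= 200976 / 326623
= 0.6153


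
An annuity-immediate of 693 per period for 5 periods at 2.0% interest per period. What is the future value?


FV = PMT * ((1+i)^n - 1) / i
= 693 * ((1.02)^5 - 1) / 0.02
= 693 * (1.104081 - 1) / 0.02
= 3606.3998


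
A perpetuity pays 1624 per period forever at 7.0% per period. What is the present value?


PV = PMT / i
= 1624 / 0.07
= 23200.0


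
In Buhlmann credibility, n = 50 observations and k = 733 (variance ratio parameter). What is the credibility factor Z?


Z = n / (n + k)
= 50 / (50 + 733)
= 50 / 783
= 0.0639


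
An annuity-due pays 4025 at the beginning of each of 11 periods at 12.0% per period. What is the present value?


PV_due = PMT * (1-(1+i)^(-n))/i * (1+i)
PV_immediate = 23899.239
PV_due = 23899.239 * 1.12
= 26767.1477


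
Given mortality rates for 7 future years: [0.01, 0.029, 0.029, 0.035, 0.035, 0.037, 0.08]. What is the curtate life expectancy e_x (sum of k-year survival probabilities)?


e_x = sum_{k=1}^{n} k_p_x
k_p_x values:
  1_p_x = 0.99
  2_p_x = 0.96129
  3_p_x = 0.933413
  4_p_x = 0.900743
  5_p_x = 0.869217
  6_p_x = 0.837056
  7_p_x = 0.770092
e_x = 6.2618


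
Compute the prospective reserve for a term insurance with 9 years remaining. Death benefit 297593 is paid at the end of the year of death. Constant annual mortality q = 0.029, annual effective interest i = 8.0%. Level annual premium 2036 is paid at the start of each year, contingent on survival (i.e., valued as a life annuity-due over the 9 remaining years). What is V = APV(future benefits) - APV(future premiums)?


v = 1/(1+i) = 0.925926
APV(future benefits) per unit = sum_{k=0}^{8} k_p_x * q * v^(k+1) = 0.16393
APV(future benefits) = 297593 * 0.16393 = 48784.5251
Life annuity-due factor ä_{x:9} = sum_{k=0}^{8} k_p_x * v^k = 6.104992
APV(future premiums) = 2036 * 6.104992 = 12429.7645
V = 48784.5251 - 12429.7645
= 36354.7606


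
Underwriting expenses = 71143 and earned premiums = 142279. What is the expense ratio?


Expense ratio = expenses / premiums
= 71143 / 142279
= 0.5


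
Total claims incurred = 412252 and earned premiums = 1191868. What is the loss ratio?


Loss ratio = claims / premiums
= 412252 / 1191868
= 0.3459


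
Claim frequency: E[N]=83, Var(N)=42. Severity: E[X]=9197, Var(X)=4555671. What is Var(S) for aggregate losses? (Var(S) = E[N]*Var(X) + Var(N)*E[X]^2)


Var(S) = E[N]*Var(X) + Var(N)*E[X]^2
= 83*4555671 + 42*9197^2
= 378120693 + 3552561978
= 3.9307e+09


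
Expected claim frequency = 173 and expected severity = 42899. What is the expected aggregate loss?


E[S] = E[N] * E[X]
= 173 * 42899
= 7.4215e+06


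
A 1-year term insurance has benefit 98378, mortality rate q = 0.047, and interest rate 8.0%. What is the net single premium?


NSP = benefit * q * v
v = 1/(1+i) = 0.925926
NSP = 98378 * 0.047 * 0.925926
= 4281.2648


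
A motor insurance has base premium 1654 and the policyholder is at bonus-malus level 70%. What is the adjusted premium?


adjusted = base * BM_level / 100
= 1654 * 70 / 100
= 1654 * 0.7
= 1157.8


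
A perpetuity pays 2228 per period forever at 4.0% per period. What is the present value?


PV = PMT / i
= 2228 / 0.04
= 55700.0


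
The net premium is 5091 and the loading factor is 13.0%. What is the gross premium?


Gross = net * (1 + loading)
= 5091 * (1 + 0.13)
= 5091 * 1.13
= 5752.83
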